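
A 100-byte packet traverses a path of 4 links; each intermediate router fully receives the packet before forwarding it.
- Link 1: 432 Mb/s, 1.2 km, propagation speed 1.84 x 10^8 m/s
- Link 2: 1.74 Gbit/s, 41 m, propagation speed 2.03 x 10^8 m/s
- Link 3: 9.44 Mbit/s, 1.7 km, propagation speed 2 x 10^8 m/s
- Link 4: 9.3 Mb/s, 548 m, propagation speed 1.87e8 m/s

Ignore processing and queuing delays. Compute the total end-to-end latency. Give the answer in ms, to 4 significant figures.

0.1912 ms

L = 100 × 8 = 800 bits.
Transmission delays (L/R per hop): 0.00185185, 0.00045977, 0.0847458, 0.0860215 ms; sum = 0.173079 ms.
Propagation delays (d/s per hop): 0.00652174, 0.00020197, 0.0085, 0.00293048 ms; sum = 0.0181542 ms.
End-to-end = 0.1912 ms.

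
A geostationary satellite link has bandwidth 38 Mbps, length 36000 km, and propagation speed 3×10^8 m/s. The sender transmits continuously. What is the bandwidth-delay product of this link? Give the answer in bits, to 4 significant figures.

Propagation delay = 36000000 / 300000000 = 0.12 s.
BDP = R × t_prop = 38000000 × 0.12 = 4560000 bits.

4560000 bits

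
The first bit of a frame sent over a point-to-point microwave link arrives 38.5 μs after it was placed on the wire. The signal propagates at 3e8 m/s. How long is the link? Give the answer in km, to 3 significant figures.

d = s × t_prop = 300000000 × 3.85e-05 = 11.6 km.

11.6 km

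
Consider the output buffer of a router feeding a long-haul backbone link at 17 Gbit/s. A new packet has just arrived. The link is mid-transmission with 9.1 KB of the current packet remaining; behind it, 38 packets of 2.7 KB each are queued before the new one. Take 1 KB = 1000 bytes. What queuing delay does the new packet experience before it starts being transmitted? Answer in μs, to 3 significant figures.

52.6 μs

Each queued packet: L/R = 21600/17000000000 = 1.27059 μs.
38 queued → 48.2824 μs.
Plus remaining 72800 bits of current packet: 4.28235 μs.
Queuing delay = 52.6 μs.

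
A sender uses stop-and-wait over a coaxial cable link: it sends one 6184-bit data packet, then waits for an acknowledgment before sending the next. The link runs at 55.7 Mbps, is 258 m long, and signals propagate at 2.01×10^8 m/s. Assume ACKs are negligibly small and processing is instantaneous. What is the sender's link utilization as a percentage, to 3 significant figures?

97.7 %

t_tx = L/R = 6184/55700000 = 0.000111023 s.
t_prop = 258/2.01e+08 = 1.28358e-06 s; RTT = 2.56716e-06 s.
Cycle = t_tx + RTT = 0.000113591 s.
Utilization = t_tx / cycle = 0.000111023/0.000113591 = 97.7 %.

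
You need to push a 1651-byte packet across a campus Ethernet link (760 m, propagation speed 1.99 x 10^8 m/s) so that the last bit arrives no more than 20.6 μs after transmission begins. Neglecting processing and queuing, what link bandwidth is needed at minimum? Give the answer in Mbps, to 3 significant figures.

L = 13208 bits.
Propagation delay = 760 / 199000000 = 3.8191 μs.
Transmission budget = 20.6 − 3.8191 = 16.7809 μs.
R ≥ L / t_tx = 13208 bits / 1.67809e-05 s = 787 Mbps.

787 Mbps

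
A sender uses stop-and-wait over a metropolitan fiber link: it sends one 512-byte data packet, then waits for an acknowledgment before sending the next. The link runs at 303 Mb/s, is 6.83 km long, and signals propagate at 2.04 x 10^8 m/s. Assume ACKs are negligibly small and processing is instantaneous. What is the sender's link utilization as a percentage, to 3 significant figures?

t_tx = L/R = 4096/303000000 = 1.35182e-05 s.
t_prop = 6830/204000000 = 3.34804e-05 s; RTT = 6.69608e-05 s.
Cycle = t_tx + RTT = 8.04789e-05 s.
Utilization = t_tx / cycle = 1.35182e-05/8.04789e-05 = 16.8 %.

16.8 %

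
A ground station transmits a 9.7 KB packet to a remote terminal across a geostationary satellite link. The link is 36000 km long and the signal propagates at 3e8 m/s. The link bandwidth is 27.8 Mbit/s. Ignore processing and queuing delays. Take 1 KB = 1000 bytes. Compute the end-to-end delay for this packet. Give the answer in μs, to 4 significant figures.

122800 μs

L = 77600 bits.
Transmission delay = L/R = 77600 / 27800000 = 2791.37 μs.
Propagation delay = d/s = 36000000 m / 300000000 m/s = 120000 μs.
Total = 122800 μs.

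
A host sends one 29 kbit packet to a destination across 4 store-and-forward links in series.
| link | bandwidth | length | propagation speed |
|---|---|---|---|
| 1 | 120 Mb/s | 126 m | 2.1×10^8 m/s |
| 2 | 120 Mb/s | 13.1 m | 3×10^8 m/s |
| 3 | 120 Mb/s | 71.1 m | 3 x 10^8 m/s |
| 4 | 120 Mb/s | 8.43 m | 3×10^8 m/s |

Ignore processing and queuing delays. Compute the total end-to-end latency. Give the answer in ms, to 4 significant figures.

0.9676 ms

L = 29000 bits.
Transmission delay per hop = L/R = 29000/120000000 = 0.241667 ms; 4 hops → 0.966667 ms.
Propagation delays (d/s per hop): 0.0006, 4.36667e-05, 0.000237, 2.81e-05 ms; sum = 0.000908767 ms.
End-to-end = 0.9676 ms.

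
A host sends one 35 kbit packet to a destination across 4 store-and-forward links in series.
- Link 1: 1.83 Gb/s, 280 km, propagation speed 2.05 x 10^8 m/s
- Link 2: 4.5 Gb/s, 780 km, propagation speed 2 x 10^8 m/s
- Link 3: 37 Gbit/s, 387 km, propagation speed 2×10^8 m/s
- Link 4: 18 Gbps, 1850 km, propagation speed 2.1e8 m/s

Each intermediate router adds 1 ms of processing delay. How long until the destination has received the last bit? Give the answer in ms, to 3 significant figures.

19.0 ms

L = 35000 bits.
Transmission delays (L/R per hop): 0.0191257, 0.00777778, 0.000945946, 0.00194444 ms; sum = 0.0297939 ms.
Propagation delays (d/s per hop): 1.36585, 3.9, 1.935, 8.80952 ms; sum = 16.0104 ms.
Processing at 3 router(s): 3 × 1 ms = 3 ms.
End-to-end = 19.0 ms.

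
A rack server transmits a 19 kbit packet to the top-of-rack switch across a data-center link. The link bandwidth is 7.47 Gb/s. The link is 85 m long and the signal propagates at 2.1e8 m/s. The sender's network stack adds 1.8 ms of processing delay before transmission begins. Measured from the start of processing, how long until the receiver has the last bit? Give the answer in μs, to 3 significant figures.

L = 19000 bits.
Transmission delay = L/R = 19000 / 7470000000 = 2.54351 μs.
Propagation delay = d/s = 85 m / 210000000 m/s = 0.404762 μs.
Plus processing delay 1.8 ms = 1800 μs.
Total = 1800 μs.

1800 μs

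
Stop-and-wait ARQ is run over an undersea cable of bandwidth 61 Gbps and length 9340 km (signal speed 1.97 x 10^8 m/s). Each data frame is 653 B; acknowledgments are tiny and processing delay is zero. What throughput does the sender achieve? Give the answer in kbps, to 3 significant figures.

55.1 kbps

t_tx = L/R = 5224/61000000000 = 8.56393e-08 s.
t_prop = 9340000/197000000 = 0.0474112 s; RTT = 0.0948223 s.
Cycle = t_tx + RTT = 0.0948224 s.
Throughput = L / cycle = 5224 / 0.0948224 = 55.1 kbps.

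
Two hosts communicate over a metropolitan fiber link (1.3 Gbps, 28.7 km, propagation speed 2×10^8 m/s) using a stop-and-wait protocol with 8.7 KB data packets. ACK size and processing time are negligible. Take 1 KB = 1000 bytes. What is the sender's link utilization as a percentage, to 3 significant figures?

15.7 %

t_tx = L/R = 69600/1300000000 = 5.35385e-05 s.
t_prop = 28700/200000000 = 0.0001435 s; RTT = 0.000287 s.
Cycle = t_tx + RTT = 0.000340538 s.
Utilization = t_tx / cycle = 5.35385e-05/0.000340538 = 15.7 %.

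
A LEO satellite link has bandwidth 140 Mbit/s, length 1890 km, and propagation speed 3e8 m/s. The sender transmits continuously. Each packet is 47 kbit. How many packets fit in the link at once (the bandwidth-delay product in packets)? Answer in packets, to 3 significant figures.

Propagation delay = 1890000 / 300000000 = 0.0063 s.
BDP = R × t_prop = 140000000 × 0.0063 = 882000 bits.
In packets of 47000 bits: 18.8 packets.

18.8 packets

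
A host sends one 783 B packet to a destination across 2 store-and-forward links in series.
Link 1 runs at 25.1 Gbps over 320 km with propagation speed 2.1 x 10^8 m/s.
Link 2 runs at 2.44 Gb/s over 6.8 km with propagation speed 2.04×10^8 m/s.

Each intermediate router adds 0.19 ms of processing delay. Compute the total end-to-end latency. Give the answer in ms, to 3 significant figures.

1.75 ms

L = 783 × 8 = 6264 bits.
Transmission delays (L/R per hop): 0.000249562, 0.00256721 ms; sum = 0.00281677 ms.
Propagation delays (d/s per hop): 1.52381, 0.0333333 ms; sum = 1.55714 ms.
Processing at 1 router(s): 1 × 0.19 ms = 0.19 ms.
End-to-end = 1.75 ms.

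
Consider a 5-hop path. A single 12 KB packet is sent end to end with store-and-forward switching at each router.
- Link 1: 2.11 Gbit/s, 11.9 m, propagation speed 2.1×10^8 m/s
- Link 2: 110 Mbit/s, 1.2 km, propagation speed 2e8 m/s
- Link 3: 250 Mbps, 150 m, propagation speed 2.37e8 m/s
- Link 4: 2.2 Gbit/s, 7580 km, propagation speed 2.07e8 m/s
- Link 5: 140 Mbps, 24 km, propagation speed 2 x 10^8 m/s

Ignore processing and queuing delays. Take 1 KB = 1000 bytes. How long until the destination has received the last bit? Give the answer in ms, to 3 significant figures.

L = 96000 bits.
Transmission delays (L/R per hop): 0.0454976, 0.872727, 0.384, 0.0436364, 0.685714 ms; sum = 2.03158 ms.
Propagation delays (d/s per hop): 5.66667e-05, 0.006, 0.000632911, 36.6184, 0.12 ms; sum = 36.745 ms.
End-to-end = 38.8 ms.

38.8 ms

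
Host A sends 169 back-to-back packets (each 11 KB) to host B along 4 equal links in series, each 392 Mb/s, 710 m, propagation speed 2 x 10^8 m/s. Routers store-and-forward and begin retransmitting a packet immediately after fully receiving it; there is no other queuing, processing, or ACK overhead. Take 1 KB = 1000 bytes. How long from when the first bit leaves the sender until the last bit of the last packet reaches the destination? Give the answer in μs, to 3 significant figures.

Per-hop transmission t_tx = L/R = 88000/392000000 = 224.49 μs.
Per-hop propagation t_prop = 710/200000000 = 3.55 μs.
Pipeline fill: first packet needs 4·t_tx to clear all hops; remaining 168 packets each add one t_tx.
Total = (4+169-1)·t_tx + 4·t_prop = 172·224.49 + 4·3.55 = 38600 μs.

38600 μs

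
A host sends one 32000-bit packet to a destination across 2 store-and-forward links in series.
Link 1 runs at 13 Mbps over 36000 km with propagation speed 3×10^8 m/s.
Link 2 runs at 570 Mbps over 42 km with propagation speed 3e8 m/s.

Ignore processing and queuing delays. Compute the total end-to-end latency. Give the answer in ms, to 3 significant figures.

123 ms

Transmission delays (L/R per hop): 2.46154, 0.0561404 ms; sum = 2.51768 ms.
Propagation delays (d/s per hop): 120, 0.14 ms; sum = 120.14 ms.
End-to-end = 123 ms.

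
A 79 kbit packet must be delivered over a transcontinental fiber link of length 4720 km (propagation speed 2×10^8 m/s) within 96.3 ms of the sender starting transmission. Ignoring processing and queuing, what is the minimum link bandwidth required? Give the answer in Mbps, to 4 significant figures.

Propagation delay = 4720000 / 200000000 = 23.6 ms.
Transmission budget = 96.3 − 23.6 = 72.7 ms.
R ≥ L / t_tx = 79000 bits / 0.0727 s = 1.087 Mbps.

1.087 Mbps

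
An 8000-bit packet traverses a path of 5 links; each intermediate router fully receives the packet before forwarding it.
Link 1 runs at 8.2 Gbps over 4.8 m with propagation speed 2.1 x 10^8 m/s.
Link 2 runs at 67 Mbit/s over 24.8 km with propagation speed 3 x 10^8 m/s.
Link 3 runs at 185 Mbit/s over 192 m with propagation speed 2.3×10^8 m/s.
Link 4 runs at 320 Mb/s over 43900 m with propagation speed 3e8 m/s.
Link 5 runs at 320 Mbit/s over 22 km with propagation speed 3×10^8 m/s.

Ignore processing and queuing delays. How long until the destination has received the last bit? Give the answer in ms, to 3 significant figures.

Transmission delays (L/R per hop): 0.00097561, 0.119403, 0.0432432, 0.025, 0.025 ms; sum = 0.213622 ms.
Propagation delays (d/s per hop): 2.28571e-05, 0.0826667, 0.000834783, 0.146333, 0.0733333 ms; sum = 0.303191 ms.
End-to-end = 0.517 ms.

0.517 ms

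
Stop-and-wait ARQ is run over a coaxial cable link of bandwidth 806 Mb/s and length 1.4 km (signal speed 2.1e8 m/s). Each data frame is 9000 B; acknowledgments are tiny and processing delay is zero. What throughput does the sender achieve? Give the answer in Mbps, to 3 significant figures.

t_tx = L/R = 72000/806000000 = 8.933e-05 s.
t_prop = 1400/210000000 = 6.66667e-06 s; RTT = 1.33333e-05 s.
Cycle = t_tx + RTT = 0.000102663 s.
Throughput = L / cycle = 72000 / 0.000102663 = 701 Mbps.

701 Mbps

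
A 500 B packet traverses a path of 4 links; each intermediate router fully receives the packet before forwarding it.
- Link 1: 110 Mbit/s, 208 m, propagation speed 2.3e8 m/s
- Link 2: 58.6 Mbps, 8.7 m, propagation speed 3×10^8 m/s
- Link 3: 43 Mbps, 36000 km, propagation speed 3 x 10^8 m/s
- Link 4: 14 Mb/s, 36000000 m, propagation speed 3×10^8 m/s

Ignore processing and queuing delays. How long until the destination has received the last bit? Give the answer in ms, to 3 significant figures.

240 ms

L = 500 × 8 = 4000 bits.
Transmission delays (L/R per hop): 0.0363636, 0.0682594, 0.0930233, 0.285714 ms; sum = 0.483361 ms.
Propagation delays (d/s per hop): 0.000904348, 2.9e-05, 120, 120 ms; sum = 240.001 ms.
End-to-end = 240 ms.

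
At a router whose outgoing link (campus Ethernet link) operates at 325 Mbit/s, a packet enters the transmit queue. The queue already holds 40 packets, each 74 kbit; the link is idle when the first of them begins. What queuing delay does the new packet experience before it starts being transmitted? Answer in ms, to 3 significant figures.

9.11 ms

Each queued packet: L/R = 74000/325000000 = 0.227692 ms.
40 queued → 9.10769 ms.
Queuing delay = 9.11 ms.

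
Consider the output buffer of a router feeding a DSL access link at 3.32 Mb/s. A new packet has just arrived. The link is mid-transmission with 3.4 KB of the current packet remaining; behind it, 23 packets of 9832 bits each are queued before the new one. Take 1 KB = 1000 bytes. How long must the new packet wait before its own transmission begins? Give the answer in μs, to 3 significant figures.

Each queued packet: L/R = 9832/3320000 = 2961.45 μs.
23 queued → 68113.3 μs.
Plus remaining 27200 bits of current packet: 8192.77 μs.
Queuing delay = 76300 μs.

76300 μs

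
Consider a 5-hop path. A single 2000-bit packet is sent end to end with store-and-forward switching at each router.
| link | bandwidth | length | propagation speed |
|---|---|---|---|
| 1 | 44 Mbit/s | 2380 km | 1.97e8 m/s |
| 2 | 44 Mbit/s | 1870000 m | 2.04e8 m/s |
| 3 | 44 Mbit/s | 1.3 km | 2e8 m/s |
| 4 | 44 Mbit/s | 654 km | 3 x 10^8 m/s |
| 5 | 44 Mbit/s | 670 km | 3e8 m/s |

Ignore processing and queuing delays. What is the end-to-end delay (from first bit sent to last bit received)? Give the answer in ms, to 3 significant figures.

25.9 ms

Transmission delay per hop = L/R = 2000/44000000 = 0.0454545 ms; 5 hops → 0.227273 ms.
Propagation delays (d/s per hop): 12.0812, 9.16667, 0.0065, 2.18, 2.23333 ms; sum = 25.6677 ms.
End-to-end = 25.9 ms.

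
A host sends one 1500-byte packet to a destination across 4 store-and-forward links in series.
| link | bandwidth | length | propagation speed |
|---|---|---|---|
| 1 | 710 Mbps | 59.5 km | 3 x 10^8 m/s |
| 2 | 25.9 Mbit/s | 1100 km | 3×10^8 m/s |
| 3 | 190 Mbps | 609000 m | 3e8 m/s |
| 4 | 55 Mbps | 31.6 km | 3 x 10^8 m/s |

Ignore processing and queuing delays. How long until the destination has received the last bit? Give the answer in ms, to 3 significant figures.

L = 1500 × 8 = 12000 bits.
Transmission delays (L/R per hop): 0.0169014, 0.46332, 0.0631579, 0.218182 ms; sum = 0.761562 ms.
Propagation delays (d/s per hop): 0.198333, 3.66667, 2.03, 0.105333 ms; sum = 6.00033 ms.
End-to-end = 6.76 ms.

6.76 ms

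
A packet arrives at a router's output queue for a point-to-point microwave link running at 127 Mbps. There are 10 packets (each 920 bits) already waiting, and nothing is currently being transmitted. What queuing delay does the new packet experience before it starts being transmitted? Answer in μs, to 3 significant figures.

72.4 μs

Each queued packet: L/R = 920/127000000 = 7.24409 μs.
10 queued → 72.4409 μs.
Queuing delay = 72.4 μs.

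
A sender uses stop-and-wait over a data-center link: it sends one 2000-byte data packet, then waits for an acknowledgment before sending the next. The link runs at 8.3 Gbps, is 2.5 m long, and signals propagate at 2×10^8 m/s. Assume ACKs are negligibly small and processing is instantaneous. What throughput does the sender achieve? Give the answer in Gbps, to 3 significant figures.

8.19 Gbps

t_tx = L/R = 16000/8.3e+09 = 1.92771e-06 s.
t_prop = 2.5/200000000 = 1.25e-08 s; RTT = 2.5e-08 s.
Cycle = t_tx + RTT = 1.95271e-06 s.
Throughput = L / cycle = 16000 / 1.95271e-06 = 8.19 Gbps.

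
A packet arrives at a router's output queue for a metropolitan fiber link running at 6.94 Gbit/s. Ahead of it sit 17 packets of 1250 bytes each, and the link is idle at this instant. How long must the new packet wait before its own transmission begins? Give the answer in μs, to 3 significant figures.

24.5 μs

Each queued packet: L/R = 10000/6940000000 = 1.44092 μs.
17 queued → 24.4957 μs.
Queuing delay = 24.5 μs.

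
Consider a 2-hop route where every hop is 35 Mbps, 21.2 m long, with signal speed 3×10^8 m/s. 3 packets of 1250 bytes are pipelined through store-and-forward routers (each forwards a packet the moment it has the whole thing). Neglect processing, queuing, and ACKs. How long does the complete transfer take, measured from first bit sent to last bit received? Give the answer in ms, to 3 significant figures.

Per-hop transmission t_tx = L/R = 10000/35000000 = 0.285714 ms.
Per-hop propagation t_prop = 21.2/300000000 = 7.06667e-05 ms.
Pipeline fill: first packet needs 2·t_tx to clear all hops; remaining 2 packets each add one t_tx.
Total = (2+3-1)·t_tx + 2·t_prop = 4·0.285714 + 2·7.06667e-05 = 1.14 ms.

1.14 ms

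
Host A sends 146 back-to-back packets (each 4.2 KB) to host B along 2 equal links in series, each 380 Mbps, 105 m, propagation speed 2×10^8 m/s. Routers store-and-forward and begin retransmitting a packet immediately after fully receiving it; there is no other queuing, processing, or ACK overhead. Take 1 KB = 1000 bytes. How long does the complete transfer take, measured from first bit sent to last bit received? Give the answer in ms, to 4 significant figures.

13.00 ms

Per-hop transmission t_tx = L/R = 33600/380000000 = 0.0884211 ms.
Per-hop propagation t_prop = 105/200000000 = 0.000525 ms.
Pipeline fill: first packet needs 2·t_tx to clear all hops; remaining 145 packets each add one t_tx.
Total = (2+146-1)·t_tx + 2·t_prop = 147·0.0884211 + 2·0.000525 = 13.00 ms.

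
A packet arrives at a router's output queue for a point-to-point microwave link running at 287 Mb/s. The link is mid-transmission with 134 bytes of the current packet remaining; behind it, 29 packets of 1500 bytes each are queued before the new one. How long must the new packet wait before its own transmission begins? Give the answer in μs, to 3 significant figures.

Each queued packet: L/R = 12000/287000000 = 41.8118 μs.
29 queued → 1212.54 μs.
Plus remaining 1072 bits of current packet: 3.73519 μs.
Queuing delay = 1220 μs.

1220 μs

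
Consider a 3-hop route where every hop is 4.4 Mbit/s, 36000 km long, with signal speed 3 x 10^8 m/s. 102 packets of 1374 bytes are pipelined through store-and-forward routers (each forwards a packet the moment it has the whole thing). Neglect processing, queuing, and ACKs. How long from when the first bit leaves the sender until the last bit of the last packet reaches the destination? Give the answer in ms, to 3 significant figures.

Per-hop transmission t_tx = L/R = 10992/4400000 = 2.49818 ms.
Per-hop propagation t_prop = 36000000/300000000 = 120 ms.
Pipeline fill: first packet needs 3·t_tx to clear all hops; remaining 101 packets each add one t_tx.
Total = (3+102-1)·t_tx + 3·t_prop = 104·2.49818 + 3·120 = 620 ms.

620 ms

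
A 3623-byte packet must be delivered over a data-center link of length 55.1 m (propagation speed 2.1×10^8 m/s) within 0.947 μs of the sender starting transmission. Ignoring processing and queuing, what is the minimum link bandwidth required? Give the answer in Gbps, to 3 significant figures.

42.3 Gbps

L = 28984 bits.
Propagation delay = 55.1 / 210000000 = 0.262381 μs.
Transmission budget = 0.947 − 0.262381 = 0.684619 μs.
R ≥ L / t_tx = 28984 bits / 6.84619e-07 s = 42.3 Gbps.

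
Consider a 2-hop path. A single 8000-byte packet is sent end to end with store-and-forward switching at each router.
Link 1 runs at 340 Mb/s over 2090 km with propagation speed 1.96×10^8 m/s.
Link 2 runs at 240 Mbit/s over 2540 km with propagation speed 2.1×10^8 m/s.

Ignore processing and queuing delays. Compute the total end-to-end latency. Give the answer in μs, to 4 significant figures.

L = 8000 × 8 = 64000 bits.
Transmission delays (L/R per hop): 188.235, 266.667 μs; sum = 454.902 μs.
Propagation delays (d/s per hop): 10663.3, 12095.2 μs; sum = 22758.5 μs.
End-to-end = 23210 μs.

23210 μs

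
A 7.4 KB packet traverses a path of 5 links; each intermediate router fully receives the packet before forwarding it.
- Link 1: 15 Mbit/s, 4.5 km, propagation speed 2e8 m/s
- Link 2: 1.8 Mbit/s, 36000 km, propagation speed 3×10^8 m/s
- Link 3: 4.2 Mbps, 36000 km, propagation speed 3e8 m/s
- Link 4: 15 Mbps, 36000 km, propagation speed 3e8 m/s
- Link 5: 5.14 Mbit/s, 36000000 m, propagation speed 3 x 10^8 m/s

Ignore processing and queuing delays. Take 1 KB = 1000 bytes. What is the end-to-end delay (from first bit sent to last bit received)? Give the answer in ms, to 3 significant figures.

L = 59200 bits.
Transmission delays (L/R per hop): 3.94667, 32.8889, 14.0952, 3.94667, 11.5175 ms; sum = 66.395 ms.
Propagation delays (d/s per hop): 0.0225, 120, 120, 120, 120 ms; sum = 480.023 ms.
End-to-end = 546 ms.

546 ms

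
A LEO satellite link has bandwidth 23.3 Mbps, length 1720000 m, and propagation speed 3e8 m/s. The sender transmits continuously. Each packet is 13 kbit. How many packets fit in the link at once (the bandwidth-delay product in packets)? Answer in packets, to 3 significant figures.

10.3 packets

Propagation delay = 1720000 / 300000000 = 0.00573333 s.
BDP = R × t_prop = 23300000 × 0.00573333 = 133587 bits.
In packets of 13000 bits: 10.3 packets.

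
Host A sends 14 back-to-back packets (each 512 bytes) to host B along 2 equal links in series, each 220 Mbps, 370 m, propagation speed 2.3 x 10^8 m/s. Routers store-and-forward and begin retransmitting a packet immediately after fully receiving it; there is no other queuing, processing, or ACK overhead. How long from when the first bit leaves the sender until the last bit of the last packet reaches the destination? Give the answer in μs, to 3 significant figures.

282 μs

Per-hop transmission t_tx = L/R = 4096/220000000 = 18.6182 μs.
Per-hop propagation t_prop = 370/2.3e+08 = 1.6087 μs.
Pipeline fill: first packet needs 2·t_tx to clear all hops; remaining 13 packets each add one t_tx.
Total = (2+14-1)·t_tx + 2·t_prop = 15·18.6182 + 2·1.6087 = 282 μs.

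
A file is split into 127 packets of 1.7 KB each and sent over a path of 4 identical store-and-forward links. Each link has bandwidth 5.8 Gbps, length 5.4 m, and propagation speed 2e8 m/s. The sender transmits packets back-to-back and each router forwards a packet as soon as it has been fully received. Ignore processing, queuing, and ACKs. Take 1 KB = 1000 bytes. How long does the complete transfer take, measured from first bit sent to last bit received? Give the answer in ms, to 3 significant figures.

0.305 ms

Per-hop transmission t_tx = L/R = 13600/5800000000 = 0.00234483 ms.
Per-hop propagation t_prop = 5.4/200000000 = 2.7e-05 ms.
Pipeline fill: first packet needs 4·t_tx to clear all hops; remaining 126 packets each add one t_tx.
Total = (4+127-1)·t_tx + 4·t_prop = 130·0.00234483 + 4·2.7e-05 = 0.305 ms.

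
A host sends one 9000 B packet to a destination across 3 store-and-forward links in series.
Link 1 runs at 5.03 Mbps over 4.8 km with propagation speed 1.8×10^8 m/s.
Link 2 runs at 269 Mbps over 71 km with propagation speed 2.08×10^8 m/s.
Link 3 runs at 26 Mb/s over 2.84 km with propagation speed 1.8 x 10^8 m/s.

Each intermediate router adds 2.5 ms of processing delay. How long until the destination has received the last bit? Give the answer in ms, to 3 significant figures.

22.7 ms

L = 9000 × 8 = 72000 bits.
Transmission delays (L/R per hop): 14.3141, 0.267658, 2.76923 ms; sum = 17.351 ms.
Propagation delays (d/s per hop): 0.0266667, 0.341346, 0.0157778 ms; sum = 0.383791 ms.
Processing at 2 router(s): 2 × 2.5 ms = 5 ms.
End-to-end = 22.7 ms.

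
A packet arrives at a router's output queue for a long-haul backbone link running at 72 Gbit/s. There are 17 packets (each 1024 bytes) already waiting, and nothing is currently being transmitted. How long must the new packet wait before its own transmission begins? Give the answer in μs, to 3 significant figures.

1.93 μs

Each queued packet: L/R = 8192/72000000000 = 0.113778 μs.
17 queued → 1.93422 μs.
Queuing delay = 1.93 μs.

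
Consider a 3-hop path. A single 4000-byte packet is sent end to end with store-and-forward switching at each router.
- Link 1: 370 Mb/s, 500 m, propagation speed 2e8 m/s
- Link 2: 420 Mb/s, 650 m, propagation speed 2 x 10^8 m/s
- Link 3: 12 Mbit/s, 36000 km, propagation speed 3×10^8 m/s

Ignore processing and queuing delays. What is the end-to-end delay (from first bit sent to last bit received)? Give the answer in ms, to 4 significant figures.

122.8 ms

L = 4000 × 8 = 32000 bits.
Transmission delays (L/R per hop): 0.0864865, 0.0761905, 2.66667 ms; sum = 2.82934 ms.
Propagation delays (d/s per hop): 0.0025, 0.00325, 120 ms; sum = 120.006 ms.
End-to-end = 122.8 ms.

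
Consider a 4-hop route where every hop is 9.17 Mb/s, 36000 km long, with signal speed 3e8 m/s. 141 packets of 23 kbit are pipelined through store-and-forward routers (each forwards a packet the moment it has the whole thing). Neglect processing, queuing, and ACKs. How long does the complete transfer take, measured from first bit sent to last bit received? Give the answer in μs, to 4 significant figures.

841200 μs

Per-hop transmission t_tx = L/R = 23000/9170000 = 2508.18 μs.
Per-hop propagation t_prop = 36000000/300000000 = 120000 μs.
Pipeline fill: first packet needs 4·t_tx to clear all hops; remaining 140 packets each add one t_tx.
Total = (4+141-1)·t_tx + 4·t_prop = 144·2508.18 + 4·120000 = 841200 μs.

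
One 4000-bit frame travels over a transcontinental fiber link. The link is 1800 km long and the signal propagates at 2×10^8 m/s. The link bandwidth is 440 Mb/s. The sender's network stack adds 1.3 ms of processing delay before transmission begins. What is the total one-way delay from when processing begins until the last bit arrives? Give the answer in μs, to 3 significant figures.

Transmission delay = L/R = 4000 / 440000000 = 9.09091 μs.
Propagation delay = d/s = 1800000 m / 200000000 m/s = 9000 μs.
Plus processing delay 1.3 ms = 1300 μs.
Total = 10300 μs.

10300 μs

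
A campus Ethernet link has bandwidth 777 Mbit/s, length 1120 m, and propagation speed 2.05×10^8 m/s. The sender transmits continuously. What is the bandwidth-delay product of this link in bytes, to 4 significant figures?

Propagation delay = 1120 / 2.05e+08 = 5.46341e-06 s.
BDP = R × t_prop = 777000000 × 5.46341e-06 = 4245.07 bits.
In bytes: 4245.07/8 = 530.6 bytes.

530.6 bytes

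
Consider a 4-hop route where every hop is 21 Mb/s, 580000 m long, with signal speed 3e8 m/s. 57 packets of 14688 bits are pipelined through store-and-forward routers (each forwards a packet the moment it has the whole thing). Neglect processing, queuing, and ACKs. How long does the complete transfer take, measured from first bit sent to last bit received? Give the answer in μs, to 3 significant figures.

49700 μs

Per-hop transmission t_tx = L/R = 14688/21000000 = 699.429 μs.
Per-hop propagation t_prop = 580000/300000000 = 1933.33 μs.
Pipeline fill: first packet needs 4·t_tx to clear all hops; remaining 56 packets each add one t_tx.
Total = (4+57-1)·t_tx + 4·t_prop = 60·699.429 + 4·1933.33 = 49700 μs.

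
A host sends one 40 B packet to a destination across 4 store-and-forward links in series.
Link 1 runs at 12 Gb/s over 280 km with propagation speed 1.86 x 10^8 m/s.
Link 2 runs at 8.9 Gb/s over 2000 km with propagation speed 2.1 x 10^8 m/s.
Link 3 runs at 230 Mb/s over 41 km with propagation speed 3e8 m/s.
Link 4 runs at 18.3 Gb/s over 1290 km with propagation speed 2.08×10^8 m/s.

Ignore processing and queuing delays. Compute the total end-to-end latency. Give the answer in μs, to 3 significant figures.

17400 μs

L = 40 × 8 = 320 bits.
Transmission delays (L/R per hop): 0.0266667, 0.0359551, 1.3913, 0.0174863 μs; sum = 1.47141 μs.
Propagation delays (d/s per hop): 1505.38, 9523.81, 136.667, 6201.92 μs; sum = 17367.8 μs.
End-to-end = 17400 μs.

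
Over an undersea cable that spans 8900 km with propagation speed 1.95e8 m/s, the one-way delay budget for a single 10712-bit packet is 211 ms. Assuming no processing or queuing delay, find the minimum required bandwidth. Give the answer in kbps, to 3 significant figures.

64.8 kbps

Propagation delay = 8900000 / 195000000 = 45.641 ms.
Transmission budget = 211 − 45.641 = 165.359 ms.
R ≥ L / t_tx = 10712 bits / 0.165359 s = 64.8 kbps.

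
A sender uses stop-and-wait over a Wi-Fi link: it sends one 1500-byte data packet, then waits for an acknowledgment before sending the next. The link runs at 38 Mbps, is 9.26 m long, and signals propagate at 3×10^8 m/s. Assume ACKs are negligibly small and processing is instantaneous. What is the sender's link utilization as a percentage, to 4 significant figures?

t_tx = L/R = 12000/38000000 = 0.000315789 s.
t_prop = 9.26/300000000 = 3.08667e-08 s; RTT = 6.17333e-08 s.
Cycle = t_tx + RTT = 0.000315851 s.
Utilization = t_tx / cycle = 0.000315789/0.000315851 = 99.98 %.

99.98 %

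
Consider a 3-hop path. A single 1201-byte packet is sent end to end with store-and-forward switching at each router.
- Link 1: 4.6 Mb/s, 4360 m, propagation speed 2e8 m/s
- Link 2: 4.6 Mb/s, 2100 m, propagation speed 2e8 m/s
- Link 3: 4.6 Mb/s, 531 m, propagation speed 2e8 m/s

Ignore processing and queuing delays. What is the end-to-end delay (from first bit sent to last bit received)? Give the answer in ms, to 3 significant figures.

L = 1201 × 8 = 9608 bits.
Transmission delay per hop = L/R = 9608/4600000 = 2.0887 ms; 3 hops → 6.26609 ms.
Propagation delays (d/s per hop): 0.0218, 0.0105, 0.002655 ms; sum = 0.034955 ms.
End-to-end = 6.30 ms.

6.30 ms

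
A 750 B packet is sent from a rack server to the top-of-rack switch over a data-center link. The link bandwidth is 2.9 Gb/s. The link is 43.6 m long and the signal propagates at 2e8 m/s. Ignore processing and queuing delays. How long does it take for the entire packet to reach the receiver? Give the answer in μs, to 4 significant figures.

L = 750 × 8 = 6000 bits.
Transmission delay = L/R = 6000 / 2900000000 = 2.06897 μs.
Propagation delay = d/s = 43.6 m / 200000000 m/s = 0.218 μs.
Total = 2.287 μs.

2.287 μs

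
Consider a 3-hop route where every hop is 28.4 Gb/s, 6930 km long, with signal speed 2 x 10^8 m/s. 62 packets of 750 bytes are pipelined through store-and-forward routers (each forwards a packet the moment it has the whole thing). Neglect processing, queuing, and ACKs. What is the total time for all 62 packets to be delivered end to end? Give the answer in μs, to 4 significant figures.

104000 μs

Per-hop transmission t_tx = L/R = 6000/28400000000 = 0.211268 μs.
Per-hop propagation t_prop = 6930000/200000000 = 34650 μs.
Pipeline fill: first packet needs 3·t_tx to clear all hops; remaining 61 packets each add one t_tx.
Total = (3+62-1)·t_tx + 3·t_prop = 64·0.211268 + 3·34650 = 104000 μs.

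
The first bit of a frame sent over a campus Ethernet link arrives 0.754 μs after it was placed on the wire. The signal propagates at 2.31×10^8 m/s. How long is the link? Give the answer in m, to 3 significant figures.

d = s × t_prop = 231000000 × 7.54e-07 = 174 m.

174 m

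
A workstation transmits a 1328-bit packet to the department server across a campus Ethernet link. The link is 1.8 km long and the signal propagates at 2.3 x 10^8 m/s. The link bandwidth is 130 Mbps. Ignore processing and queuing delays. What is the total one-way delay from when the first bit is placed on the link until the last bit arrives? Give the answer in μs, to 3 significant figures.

18.0 μs

Transmission delay = L/R = 1328 / 130000000 = 10.2154 μs.
Propagation delay = d/s = 1800 m / 2.3e+08 m/s = 7.82609 μs.
Total = 18.0 μs.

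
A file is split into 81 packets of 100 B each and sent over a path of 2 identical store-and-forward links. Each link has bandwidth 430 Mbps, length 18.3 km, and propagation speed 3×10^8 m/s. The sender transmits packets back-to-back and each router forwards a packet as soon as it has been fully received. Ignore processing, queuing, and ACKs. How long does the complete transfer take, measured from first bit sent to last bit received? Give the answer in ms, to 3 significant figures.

0.275 ms

Per-hop transmission t_tx = L/R = 800/430000000 = 0.00186047 ms.
Per-hop propagation t_prop = 18300/300000000 = 0.061 ms.
Pipeline fill: first packet needs 2·t_tx to clear all hops; remaining 80 packets each add one t_tx.
Total = (2+81-1)·t_tx + 2·t_prop = 82·0.00186047 + 2·0.061 = 0.275 ms.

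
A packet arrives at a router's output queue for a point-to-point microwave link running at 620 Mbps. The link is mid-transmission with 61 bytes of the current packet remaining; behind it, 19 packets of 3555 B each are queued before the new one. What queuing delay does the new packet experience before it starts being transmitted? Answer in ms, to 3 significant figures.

Each queued packet: L/R = 28440/620000000 = 0.045871 ms.
19 queued → 0.871548 ms.
Plus remaining 488 bits of current packet: 0.000787097 ms.
Queuing delay = 0.872 ms.

0.872 ms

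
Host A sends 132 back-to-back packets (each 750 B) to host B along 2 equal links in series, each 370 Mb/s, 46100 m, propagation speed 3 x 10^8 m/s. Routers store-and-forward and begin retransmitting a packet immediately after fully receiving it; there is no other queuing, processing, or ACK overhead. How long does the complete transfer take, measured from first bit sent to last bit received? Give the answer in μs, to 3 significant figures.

Per-hop transmission t_tx = L/R = 6000/370000000 = 16.2162 μs.
Per-hop propagation t_prop = 46100/300000000 = 153.667 μs.
Pipeline fill: first packet needs 2·t_tx to clear all hops; remaining 131 packets each add one t_tx.
Total = (2+132-1)·t_tx + 2·t_prop = 133·16.2162 + 2·153.667 = 2460 μs.

2460 μs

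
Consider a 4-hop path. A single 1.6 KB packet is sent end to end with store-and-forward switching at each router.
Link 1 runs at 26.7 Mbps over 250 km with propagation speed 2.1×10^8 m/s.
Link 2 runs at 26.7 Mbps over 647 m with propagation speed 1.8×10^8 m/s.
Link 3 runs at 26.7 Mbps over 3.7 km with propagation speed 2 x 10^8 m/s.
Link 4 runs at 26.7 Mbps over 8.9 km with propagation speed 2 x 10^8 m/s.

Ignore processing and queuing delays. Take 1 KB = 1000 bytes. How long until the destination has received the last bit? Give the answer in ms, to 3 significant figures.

L = 12800 bits.
Transmission delay per hop = L/R = 12800/26700000 = 0.479401 ms; 4 hops → 1.9176 ms.
Propagation delays (d/s per hop): 1.19048, 0.00359444, 0.0185, 0.0445 ms; sum = 1.25707 ms.
End-to-end = 3.17 ms.

3.17 ms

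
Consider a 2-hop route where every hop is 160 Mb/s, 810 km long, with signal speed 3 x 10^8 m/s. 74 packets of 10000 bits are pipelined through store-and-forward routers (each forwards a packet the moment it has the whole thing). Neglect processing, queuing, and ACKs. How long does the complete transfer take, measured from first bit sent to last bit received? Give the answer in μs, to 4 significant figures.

10090 μs

Per-hop transmission t_tx = L/R = 10000/160000000 = 62.5 μs.
Per-hop propagation t_prop = 810000/300000000 = 2700 μs.
Pipeline fill: first packet needs 2·t_tx to clear all hops; remaining 73 packets each add one t_tx.
Total = (2+74-1)·t_tx + 2·t_prop = 75·62.5 + 2·2700 = 10090 μs.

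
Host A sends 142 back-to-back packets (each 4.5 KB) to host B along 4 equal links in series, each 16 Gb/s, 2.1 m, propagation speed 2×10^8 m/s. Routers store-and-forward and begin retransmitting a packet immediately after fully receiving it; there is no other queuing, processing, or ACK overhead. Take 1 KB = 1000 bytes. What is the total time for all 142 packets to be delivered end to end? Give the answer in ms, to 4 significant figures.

0.3263 ms

Per-hop transmission t_tx = L/R = 36000/16000000000 = 0.00225 ms.
Per-hop propagation t_prop = 2.1/200000000 = 1.05e-05 ms.
Pipeline fill: first packet needs 4·t_tx to clear all hops; remaining 141 packets each add one t_tx.
Total = (4+142-1)·t_tx + 4·t_prop = 145·0.00225 + 4·1.05e-05 = 0.3263 ms.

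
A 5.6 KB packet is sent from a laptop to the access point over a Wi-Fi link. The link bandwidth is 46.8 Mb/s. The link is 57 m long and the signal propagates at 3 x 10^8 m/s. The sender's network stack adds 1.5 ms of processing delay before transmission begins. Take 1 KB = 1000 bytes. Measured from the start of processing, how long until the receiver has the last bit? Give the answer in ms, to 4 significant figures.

L = 44800 bits.
Transmission delay = L/R = 44800 / 46800000 = 0.957265 ms.
Propagation delay = d/s = 57 m / 300000000 m/s = 0.00019 ms.
Plus processing delay 1.5 ms = 1.5 ms.
Total = 2.457 ms.

2.457 ms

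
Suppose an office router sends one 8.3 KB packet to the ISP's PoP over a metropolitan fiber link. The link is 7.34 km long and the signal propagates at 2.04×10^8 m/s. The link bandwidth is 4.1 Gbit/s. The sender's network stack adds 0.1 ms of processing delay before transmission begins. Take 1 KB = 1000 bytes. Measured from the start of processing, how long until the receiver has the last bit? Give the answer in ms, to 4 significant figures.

0.1522 ms

L = 66400 bits.
Transmission delay = L/R = 66400 / 4.1e+09 = 0.0161951 ms.
Propagation delay = d/s = 7340 m / 204000000 m/s = 0.0359804 ms.
Plus processing delay 0.1 ms = 0.1 ms.
Total = 0.1522 ms.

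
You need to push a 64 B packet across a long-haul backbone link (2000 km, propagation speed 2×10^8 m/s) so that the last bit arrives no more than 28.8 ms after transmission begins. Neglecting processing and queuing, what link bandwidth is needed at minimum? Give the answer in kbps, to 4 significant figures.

27.23 kbps

L = 512 bits.
Propagation delay = 2000000 / 200000000 = 10 ms.
Transmission budget = 28.8 − 10 = 18.8 ms.
R ≥ L / t_tx = 512 bits / 0.0188 s = 27.23 kbps.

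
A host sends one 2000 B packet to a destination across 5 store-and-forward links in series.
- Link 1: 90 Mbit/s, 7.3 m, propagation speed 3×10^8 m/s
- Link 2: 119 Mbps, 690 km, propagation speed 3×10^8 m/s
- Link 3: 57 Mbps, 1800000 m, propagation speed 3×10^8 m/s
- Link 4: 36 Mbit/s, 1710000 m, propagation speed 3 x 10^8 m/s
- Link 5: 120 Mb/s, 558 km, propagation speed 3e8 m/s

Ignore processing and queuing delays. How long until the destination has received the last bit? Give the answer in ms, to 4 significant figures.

L = 2000 × 8 = 16000 bits.
Transmission delays (L/R per hop): 0.177778, 0.134454, 0.280702, 0.444444, 0.133333 ms; sum = 1.17071 ms.
Propagation delays (d/s per hop): 2.43333e-05, 2.3, 6, 5.7, 1.86 ms; sum = 15.86 ms.
End-to-end = 17.03 ms.

17.03 ms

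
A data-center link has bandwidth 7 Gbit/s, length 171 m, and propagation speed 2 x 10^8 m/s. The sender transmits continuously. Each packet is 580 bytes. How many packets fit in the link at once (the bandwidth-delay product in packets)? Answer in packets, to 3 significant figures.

1.29 packets

Propagation delay = 171 / 200000000 = 8.55e-07 s.
BDP = R × t_prop = 7000000000 × 8.55e-07 = 5985 bits.
In packets of 4640 bits: 1.29 packets.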